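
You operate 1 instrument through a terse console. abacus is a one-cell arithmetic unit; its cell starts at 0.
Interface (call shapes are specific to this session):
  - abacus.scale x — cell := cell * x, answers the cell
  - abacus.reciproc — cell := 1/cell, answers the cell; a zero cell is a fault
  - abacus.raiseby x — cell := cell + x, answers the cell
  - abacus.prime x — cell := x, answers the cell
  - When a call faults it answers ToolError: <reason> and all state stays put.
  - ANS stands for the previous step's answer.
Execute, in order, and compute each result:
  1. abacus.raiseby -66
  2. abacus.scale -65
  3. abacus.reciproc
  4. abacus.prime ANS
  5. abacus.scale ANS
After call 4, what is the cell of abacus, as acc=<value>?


Answer: acc=1/4290

Derivation:
Invoking abacus.raiseby with x='-66', and see -66.
Calling abacus.scale with x='-65', — result: 4290.
Using abacus.reciproc(), and observe 1/4290.
Calling abacus.prime with x='ANS', and see 1/4290.
Now I run abacus.scale with x='ANS', which returns 1/18404100.


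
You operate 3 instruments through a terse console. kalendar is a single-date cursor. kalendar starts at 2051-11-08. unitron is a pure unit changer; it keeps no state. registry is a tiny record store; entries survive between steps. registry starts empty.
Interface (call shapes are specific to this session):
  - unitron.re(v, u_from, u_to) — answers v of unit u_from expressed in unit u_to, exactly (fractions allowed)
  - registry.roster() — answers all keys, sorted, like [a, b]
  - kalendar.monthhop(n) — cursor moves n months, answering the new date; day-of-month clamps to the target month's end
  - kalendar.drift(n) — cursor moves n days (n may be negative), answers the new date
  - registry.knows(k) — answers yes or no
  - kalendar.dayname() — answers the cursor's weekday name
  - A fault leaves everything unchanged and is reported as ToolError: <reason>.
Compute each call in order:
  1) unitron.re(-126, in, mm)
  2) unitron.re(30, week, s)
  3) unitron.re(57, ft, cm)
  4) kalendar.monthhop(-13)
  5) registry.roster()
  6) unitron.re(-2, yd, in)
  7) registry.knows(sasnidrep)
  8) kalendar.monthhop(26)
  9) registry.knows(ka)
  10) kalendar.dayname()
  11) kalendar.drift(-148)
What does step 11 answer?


;; 1. re(v→-126, u_from→in, u_to→mm) ~> -16002/5
;; 2. re(v→30, u_from→week, u_to→s) ~> 18144000
;; 3. re(v→57, u_from→ft, u_to→cm) ~> 43434/25
;; 4. monthhop(n→-13) ~> 2050-10-08
;; 5. roster() ~> []
;; 6. re(v→-2, u_from→yd, u_to→in) ~> -72
;; 7. knows(k→sasnidrep) ~> no
;; 8. monthhop(n→26) ~> 2052-12-08
;; 9. knows(k→ka) ~> no
;; 10. dayname() ~> Sunday
;; 11. drift(n→-148) ~> 2052-07-13

Answer: 2052-07-13


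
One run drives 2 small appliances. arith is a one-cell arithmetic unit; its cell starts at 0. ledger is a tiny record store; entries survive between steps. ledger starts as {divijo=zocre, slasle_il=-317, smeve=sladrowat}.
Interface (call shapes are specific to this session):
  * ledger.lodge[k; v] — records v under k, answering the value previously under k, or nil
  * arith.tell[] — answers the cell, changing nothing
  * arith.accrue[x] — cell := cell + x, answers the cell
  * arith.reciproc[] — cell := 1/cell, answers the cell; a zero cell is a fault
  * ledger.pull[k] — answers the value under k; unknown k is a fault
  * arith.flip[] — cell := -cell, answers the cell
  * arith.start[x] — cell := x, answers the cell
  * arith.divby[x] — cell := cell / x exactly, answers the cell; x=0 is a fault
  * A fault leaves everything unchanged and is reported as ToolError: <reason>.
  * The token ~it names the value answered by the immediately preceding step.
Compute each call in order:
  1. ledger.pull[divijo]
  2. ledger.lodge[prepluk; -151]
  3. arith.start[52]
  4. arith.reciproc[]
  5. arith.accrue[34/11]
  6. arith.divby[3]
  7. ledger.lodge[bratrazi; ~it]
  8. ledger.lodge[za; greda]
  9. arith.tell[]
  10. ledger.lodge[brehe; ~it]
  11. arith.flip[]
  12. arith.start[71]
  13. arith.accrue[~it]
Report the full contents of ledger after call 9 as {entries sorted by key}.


$ ledger.pull k=divijo
[out] zocre
$ ledger.lodge k=prepluk v=-151
[out] nil
$ arith.start x=52
[out] 52
$ arith.reciproc
[out] 1/52
$ arith.accrue x=34/11
[out] 1779/572
$ arith.divby x=3
[out] 593/572
$ ledger.lodge k=bratrazi v=~it
[out] nil
$ ledger.lodge k=za v=greda
[out] nil
$ arith.tell
[out] 593/572
$ ledger.lodge k=brehe v=~it
[out] nil
$ arith.flip
[out] -593/572
$ arith.start x=71
[out] 71
$ arith.accrue x=~it
[out] 142

Answer: {bratrazi=593/572, divijo=zocre, prepluk=-151, slasle_il=-317, smeve=sladrowat, za=greda}


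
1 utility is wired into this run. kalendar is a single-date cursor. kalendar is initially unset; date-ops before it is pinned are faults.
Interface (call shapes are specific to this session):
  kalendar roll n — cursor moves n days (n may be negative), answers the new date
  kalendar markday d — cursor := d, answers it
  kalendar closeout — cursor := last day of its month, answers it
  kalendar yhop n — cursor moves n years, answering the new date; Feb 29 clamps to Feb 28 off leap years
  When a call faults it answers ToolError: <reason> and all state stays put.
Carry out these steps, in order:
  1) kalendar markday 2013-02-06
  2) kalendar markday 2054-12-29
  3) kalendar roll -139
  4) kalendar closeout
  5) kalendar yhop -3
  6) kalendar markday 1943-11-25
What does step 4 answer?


// 1. kalendar markday(d=2013-02-06) : 2013-02-06
// 2. kalendar markday(d=2054-12-29) : 2054-12-29
// 3. kalendar roll(n=-139) : 2054-08-12
// 4. kalendar closeout() : 2054-08-31
// 5. kalendar yhop(n=-3) : 2051-08-31
// 6. kalendar markday(d=1943-11-25) : 1943-11-25

Answer: 2054-08-31


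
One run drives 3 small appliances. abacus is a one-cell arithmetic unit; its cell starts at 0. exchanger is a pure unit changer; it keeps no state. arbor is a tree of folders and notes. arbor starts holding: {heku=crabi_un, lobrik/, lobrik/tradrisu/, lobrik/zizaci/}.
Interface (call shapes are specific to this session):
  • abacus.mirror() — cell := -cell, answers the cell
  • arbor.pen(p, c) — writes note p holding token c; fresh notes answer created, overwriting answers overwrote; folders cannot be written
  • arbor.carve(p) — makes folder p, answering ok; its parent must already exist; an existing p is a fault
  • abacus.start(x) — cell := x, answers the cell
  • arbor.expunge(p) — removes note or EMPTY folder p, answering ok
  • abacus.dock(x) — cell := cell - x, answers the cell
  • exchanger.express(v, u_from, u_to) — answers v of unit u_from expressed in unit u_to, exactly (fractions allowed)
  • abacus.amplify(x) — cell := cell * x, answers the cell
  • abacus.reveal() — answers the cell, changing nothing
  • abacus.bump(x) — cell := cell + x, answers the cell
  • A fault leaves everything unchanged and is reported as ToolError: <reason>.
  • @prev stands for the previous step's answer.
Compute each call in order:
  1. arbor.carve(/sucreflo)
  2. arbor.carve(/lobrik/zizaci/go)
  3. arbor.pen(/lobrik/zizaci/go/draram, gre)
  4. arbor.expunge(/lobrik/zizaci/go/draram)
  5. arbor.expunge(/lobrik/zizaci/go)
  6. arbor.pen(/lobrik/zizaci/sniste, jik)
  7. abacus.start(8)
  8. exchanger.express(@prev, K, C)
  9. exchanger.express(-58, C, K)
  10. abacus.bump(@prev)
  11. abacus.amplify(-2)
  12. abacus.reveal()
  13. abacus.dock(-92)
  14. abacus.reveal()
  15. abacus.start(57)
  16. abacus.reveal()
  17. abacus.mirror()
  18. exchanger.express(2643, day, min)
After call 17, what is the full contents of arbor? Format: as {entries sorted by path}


> arbor.carve p: /sucreflo
[out] ok
> arbor.carve p: /lobrik/zizaci/go
[out] ok
> arbor.pen p: /lobrik/zizaci/go/draram c: gre
[out] created
> arbor.expunge p: /lobrik/zizaci/go/draram
[out] ok
> arbor.expunge p: /lobrik/zizaci/go
[out] ok
> arbor.pen p: /lobrik/zizaci/sniste c: jik
[out] created
> abacus.start x: 8
[out] 8
> exchanger.express v: @prev u_from: K u_to: C
[out] -5303/20
> exchanger.express v: -58 u_from: C u_to: K
[out] 4303/20
> abacus.bump x: @prev
[out] 4463/20
> abacus.amplify x: -2
[out] -4463/10
> abacus.reveal
[out] -4463/10
> abacus.dock x: -92
[out] -3543/10
> abacus.reveal
[out] -3543/10
> abacus.start x: 57
[out] 57
> abacus.reveal
[out] 57
> abacus.mirror
[out] -57
> exchanger.express v: 2643 u_from: day u_to: min
[out] 3805920

Answer: {heku=crabi_un, lobrik/, lobrik/tradrisu/, lobrik/zizaci/, lobrik/zizaci/sniste=jik, sucreflo/}


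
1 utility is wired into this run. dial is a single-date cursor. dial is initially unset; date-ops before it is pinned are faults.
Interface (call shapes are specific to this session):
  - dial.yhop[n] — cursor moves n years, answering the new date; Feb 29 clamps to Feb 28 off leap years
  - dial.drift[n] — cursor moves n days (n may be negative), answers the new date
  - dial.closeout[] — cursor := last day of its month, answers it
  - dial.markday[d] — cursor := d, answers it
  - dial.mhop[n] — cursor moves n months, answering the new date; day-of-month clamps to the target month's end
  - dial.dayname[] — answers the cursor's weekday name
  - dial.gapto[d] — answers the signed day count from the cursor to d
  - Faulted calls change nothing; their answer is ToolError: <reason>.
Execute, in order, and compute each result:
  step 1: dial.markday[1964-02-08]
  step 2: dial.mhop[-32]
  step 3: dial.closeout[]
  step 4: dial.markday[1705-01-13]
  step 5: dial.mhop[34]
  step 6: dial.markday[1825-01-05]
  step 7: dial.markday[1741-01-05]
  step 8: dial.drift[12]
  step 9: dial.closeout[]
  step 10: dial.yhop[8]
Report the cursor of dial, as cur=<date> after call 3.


→ dial.markday(d=1964-02-08)
← 1964-02-08
→ dial.mhop(n=-32)
← 1961-06-08
→ dial.closeout()
← 1961-06-30
→ dial.markday(d=1705-01-13)
← 1705-01-13
→ dial.mhop(n=34)
← 1707-11-13
→ dial.markday(d=1825-01-05)
← 1825-01-05
→ dial.markday(d=1741-01-05)
← 1741-01-05
→ dial.drift(n=12)
← 1741-01-17
→ dial.closeout()
← 1741-01-31
→ dial.yhop(n=8)
← 1749-01-31

Answer: cur=1961-06-30


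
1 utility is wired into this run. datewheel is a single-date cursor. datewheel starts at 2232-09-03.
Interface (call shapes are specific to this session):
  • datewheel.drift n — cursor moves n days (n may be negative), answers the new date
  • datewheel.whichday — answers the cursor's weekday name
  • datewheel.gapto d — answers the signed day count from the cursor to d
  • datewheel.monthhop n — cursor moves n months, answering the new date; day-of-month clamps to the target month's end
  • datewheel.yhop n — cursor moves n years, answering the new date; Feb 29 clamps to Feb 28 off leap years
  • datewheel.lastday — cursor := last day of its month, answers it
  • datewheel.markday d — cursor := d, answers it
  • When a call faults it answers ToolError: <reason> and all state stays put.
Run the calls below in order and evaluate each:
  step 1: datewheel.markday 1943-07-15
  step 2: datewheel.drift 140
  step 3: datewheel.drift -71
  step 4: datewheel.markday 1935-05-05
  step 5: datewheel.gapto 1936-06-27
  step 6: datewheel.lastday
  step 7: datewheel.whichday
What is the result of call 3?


Answer: 1943-09-22

Derivation:
>>> datewheel.markday 1943-07-15
:: 1943-07-15
>>> datewheel.drift 140
:: 1943-12-02
>>> datewheel.drift -71
:: 1943-09-22
>>> datewheel.markday 1935-05-05
:: 1935-05-05
>>> datewheel.gapto 1936-06-27
:: 419
>>> datewheel.lastday
:: 1935-05-31
>>> datewheel.whichday
:: Friday


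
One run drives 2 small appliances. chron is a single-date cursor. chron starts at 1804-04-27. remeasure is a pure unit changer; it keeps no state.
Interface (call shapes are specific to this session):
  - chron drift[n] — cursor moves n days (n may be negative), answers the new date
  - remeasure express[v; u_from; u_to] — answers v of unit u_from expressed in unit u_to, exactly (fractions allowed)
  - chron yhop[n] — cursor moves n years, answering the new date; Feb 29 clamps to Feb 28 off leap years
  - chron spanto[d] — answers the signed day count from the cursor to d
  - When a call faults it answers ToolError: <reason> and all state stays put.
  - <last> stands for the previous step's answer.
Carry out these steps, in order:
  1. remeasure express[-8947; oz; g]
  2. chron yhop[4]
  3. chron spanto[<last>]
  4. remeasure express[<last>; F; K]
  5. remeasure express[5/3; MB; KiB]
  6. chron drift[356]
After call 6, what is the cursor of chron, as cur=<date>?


// remeasure express(v: -8947, u_from: oz, u_to: g) : -405829093439/1600000
// chron yhop(n: 4) : 1808-04-27
// chron spanto(d: <last>) : 0
// remeasure express(v: <last>, u_from: F, u_to: K) : 45967/180
// remeasure express(v: 5/3, u_from: MB, u_to: KiB) : 78125/48
// chron drift(n: 356) : 1809-04-18

Answer: cur=1809-04-18


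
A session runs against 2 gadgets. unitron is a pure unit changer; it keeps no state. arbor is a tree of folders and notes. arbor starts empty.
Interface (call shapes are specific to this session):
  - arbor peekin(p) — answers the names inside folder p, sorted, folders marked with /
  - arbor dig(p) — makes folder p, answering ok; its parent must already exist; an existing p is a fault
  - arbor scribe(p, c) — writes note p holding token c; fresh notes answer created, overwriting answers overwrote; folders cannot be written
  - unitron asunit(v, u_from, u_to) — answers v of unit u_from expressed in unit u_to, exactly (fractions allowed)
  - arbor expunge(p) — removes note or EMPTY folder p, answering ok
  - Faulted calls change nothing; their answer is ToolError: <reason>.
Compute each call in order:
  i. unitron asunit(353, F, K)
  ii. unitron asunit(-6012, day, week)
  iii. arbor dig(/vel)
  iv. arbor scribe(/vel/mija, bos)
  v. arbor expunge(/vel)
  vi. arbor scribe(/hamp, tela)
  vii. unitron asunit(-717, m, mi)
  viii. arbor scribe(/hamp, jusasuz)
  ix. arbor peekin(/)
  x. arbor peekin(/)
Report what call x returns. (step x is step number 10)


Answer: [hamp, vel/]

Derivation:
! 1. unitron asunit(v: 353, u_from: F, u_to: K) ~> 27089/60
! 2. unitron asunit(v: -6012, u_from: day, u_to: week) ~> -6012/7
! 3. arbor dig(p: /vel) ~> ok
! 4. arbor scribe(p: /vel/mija, c: bos) ~> created
! 5. arbor expunge(p: /vel) ~> ToolError: not empty
! 6. arbor scribe(p: /hamp, c: tela) ~> created
! 7. unitron asunit(v: -717, u_from: m, u_to: mi) ~> -29875/67056
! 8. arbor scribe(p: /hamp, c: jusasuz) ~> overwrote
! 9. arbor peekin(p: /) ~> [hamp, vel/]
! 10. arbor peekin(p: /) ~> [hamp, vel/]


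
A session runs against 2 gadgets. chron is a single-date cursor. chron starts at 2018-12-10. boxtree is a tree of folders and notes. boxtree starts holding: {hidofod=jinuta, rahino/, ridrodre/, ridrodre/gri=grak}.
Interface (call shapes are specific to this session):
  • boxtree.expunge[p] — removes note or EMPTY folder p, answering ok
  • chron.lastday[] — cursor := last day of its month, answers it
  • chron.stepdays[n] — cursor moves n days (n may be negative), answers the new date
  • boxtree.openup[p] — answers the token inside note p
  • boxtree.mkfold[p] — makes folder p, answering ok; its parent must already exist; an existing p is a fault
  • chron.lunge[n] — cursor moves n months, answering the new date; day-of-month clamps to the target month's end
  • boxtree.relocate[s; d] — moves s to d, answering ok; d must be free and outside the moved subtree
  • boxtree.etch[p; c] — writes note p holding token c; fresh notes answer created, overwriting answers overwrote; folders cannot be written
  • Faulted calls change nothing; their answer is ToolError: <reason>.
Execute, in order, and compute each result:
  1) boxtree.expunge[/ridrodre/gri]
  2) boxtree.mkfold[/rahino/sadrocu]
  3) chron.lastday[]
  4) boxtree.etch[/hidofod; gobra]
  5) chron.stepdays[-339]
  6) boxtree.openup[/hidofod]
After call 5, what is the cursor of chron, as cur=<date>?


-- 1. boxtree.expunge(p='/ridrodre/gri') == ok
-- 2. boxtree.mkfold(p='/rahino/sadrocu') == ok
-- 3. chron.lastday() == 2018-12-31
-- 4. boxtree.etch(p='/hidofod', c='gobra') == overwrote
-- 5. chron.stepdays(n='-339') == 2018-01-26
-- 6. boxtree.openup(p='/hidofod') == gobra

Answer: cur=2018-01-26


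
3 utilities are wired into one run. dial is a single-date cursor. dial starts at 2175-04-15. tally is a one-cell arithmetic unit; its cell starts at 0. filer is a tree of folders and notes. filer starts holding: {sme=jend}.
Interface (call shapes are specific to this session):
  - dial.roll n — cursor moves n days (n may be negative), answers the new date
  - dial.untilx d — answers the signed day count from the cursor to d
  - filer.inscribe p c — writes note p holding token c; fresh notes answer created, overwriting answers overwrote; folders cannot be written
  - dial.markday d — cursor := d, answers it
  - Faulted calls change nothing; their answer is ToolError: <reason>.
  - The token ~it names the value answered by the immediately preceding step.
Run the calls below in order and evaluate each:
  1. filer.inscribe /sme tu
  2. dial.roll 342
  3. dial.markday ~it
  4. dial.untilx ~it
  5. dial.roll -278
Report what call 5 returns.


Answer: 2175-06-18

Derivation:
// 1. filer.inscribe(/sme, tu) : overwrote
// 2. dial.roll(342) : 2176-03-22
// 3. dial.markday(~it) : 2176-03-22
// 4. dial.untilx(~it) : 0
// 5. dial.roll(-278) : 2175-06-18


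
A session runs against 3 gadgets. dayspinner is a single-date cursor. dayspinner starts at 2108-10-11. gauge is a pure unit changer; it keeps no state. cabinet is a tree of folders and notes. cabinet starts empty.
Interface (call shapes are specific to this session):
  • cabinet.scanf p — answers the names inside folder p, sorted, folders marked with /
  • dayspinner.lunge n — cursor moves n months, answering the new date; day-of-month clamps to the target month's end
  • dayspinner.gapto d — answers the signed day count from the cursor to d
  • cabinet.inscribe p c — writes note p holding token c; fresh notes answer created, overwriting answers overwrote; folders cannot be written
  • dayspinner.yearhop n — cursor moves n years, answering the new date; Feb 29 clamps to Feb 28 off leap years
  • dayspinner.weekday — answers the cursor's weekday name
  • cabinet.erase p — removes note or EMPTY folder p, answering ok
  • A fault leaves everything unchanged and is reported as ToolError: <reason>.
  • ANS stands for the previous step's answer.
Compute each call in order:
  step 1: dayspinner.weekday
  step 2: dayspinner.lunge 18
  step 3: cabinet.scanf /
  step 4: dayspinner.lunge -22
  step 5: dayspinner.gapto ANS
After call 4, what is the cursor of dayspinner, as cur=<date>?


Act: dayspinner.weekday[]
Obs: Thursday
Act: dayspinner.lunge[n: 18]
Obs: 2110-04-11
Act: cabinet.scanf[p: /]
Obs: []
Act: dayspinner.lunge[n: -22]
Obs: 2108-06-11
Act: dayspinner.gapto[d: ANS]
Obs: 0

Answer: cur=2108-06-11


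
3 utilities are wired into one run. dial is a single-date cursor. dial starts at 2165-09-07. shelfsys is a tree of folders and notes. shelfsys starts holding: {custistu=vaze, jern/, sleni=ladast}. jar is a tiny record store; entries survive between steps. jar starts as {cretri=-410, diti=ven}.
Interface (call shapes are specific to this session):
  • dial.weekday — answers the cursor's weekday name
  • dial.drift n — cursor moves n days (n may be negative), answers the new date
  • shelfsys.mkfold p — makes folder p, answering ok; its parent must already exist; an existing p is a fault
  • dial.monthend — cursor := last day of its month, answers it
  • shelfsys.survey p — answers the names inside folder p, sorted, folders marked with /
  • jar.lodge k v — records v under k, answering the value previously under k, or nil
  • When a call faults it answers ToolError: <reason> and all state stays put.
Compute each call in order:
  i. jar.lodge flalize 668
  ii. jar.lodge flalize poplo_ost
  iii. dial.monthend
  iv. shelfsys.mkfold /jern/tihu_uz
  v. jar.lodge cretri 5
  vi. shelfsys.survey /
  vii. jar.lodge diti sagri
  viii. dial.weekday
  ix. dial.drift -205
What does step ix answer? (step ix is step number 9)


Answer: 2165-03-09

Derivation:
> jar.lodge flalize 668
  nil
> jar.lodge flalize poplo_ost
  668
> dial.monthend
  2165-09-30
> shelfsys.mkfold /jern/tihu_uz
  ok
> jar.lodge cretri 5
  -410
> shelfsys.survey /
  [custistu, jern/, sleni]
> jar.lodge diti sagri
  ven
> dial.weekday
  Monday
> dial.drift -205
  2165-03-09


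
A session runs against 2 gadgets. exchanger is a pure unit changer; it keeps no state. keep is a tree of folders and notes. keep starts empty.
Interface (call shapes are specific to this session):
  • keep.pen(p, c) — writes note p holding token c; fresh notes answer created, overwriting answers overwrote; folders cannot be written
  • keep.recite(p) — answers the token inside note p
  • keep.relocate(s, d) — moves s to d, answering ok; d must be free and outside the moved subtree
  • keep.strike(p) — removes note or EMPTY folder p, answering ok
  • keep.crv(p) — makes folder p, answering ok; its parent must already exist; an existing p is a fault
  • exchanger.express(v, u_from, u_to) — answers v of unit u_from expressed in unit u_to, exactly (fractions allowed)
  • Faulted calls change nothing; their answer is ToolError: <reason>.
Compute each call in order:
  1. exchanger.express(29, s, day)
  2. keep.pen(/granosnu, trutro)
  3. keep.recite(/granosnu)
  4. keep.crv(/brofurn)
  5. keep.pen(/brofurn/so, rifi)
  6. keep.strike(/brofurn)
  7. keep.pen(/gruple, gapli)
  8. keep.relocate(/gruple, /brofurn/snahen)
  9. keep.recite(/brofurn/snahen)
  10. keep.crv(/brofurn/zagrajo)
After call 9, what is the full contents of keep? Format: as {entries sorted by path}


Answer: {brofurn/, brofurn/snahen=gapli, brofurn/so=rifi, granosnu=trutro}

Derivation:
! 1. express(v=29, u_from=s, u_to=day) == 29/86400
! 2. pen(p=/granosnu, c=trutro) == created
! 3. recite(p=/granosnu) == trutro
! 4. crv(p=/brofurn) == ok
! 5. pen(p=/brofurn/so, c=rifi) == created
! 6. strike(p=/brofurn) == ToolError: not empty
! 7. pen(p=/gruple, c=gapli) == created
! 8. relocate(s=/gruple, d=/brofurn/snahen) == ok
! 9. recite(p=/brofurn/snahen) == gapli
! 10. crv(p=/brofurn/zagrajo) == ok


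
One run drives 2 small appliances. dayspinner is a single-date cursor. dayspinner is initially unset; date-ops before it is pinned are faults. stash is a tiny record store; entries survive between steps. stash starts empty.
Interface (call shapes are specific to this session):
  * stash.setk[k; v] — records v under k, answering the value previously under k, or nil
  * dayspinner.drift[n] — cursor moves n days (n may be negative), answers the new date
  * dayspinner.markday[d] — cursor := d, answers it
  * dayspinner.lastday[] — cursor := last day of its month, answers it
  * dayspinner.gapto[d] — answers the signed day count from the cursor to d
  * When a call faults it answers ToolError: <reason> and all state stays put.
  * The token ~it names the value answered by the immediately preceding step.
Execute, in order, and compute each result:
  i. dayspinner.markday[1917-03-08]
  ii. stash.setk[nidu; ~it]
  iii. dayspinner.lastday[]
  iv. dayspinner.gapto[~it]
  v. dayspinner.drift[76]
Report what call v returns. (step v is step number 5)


Answer: 1917-06-15

Derivation:
! markday(d='1917-03-08') ~> 1917-03-08
! setk(k='nidu', v='~it') ~> nil
! lastday() ~> 1917-03-31
! gapto(d='~it') ~> 0
! drift(n='76') ~> 1917-06-15


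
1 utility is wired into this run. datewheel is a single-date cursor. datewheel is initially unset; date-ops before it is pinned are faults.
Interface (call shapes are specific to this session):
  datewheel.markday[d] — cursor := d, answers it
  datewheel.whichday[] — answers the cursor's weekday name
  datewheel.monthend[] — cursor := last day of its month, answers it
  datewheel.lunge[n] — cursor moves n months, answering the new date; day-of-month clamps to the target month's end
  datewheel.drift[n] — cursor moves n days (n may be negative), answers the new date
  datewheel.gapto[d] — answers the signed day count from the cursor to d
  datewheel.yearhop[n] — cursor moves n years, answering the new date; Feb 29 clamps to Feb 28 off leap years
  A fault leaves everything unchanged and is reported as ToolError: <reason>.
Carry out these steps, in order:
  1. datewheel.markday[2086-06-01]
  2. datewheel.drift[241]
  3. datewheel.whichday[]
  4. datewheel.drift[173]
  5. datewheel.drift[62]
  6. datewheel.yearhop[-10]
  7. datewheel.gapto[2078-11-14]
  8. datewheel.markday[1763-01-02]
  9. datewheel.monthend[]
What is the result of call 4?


Answer: 2087-07-20

Derivation:
-> datewheel.markday(d=2086-06-01)
<- 2086-06-01
-> datewheel.drift(n=241)
<- 2087-01-28
-> datewheel.whichday()
<- Tuesday
-> datewheel.drift(n=173)
<- 2087-07-20
-> datewheel.drift(n=62)
<- 2087-09-20
-> datewheel.yearhop(n=-10)
<- 2077-09-20
-> datewheel.gapto(d=2078-11-14)
<- 420
-> datewheel.markday(d=1763-01-02)
<- 1763-01-02
-> datewheel.monthend()
<- 1763-01-31


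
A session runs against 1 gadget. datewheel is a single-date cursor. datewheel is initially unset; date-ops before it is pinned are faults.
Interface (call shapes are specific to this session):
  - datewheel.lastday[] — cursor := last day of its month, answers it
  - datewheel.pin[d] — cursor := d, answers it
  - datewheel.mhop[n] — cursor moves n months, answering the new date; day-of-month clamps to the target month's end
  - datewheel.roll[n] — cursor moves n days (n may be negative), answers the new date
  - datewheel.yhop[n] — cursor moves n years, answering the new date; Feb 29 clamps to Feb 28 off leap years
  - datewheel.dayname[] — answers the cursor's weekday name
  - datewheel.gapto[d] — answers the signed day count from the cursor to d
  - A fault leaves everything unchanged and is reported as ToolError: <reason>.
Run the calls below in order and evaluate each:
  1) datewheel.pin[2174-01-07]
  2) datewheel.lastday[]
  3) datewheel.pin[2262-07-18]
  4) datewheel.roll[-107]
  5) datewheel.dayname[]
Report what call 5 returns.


Answer: Wednesday

Derivation:
# pin(d: 2174-01-07) ~> 2174-01-07
# lastday() ~> 2174-01-31
# pin(d: 2262-07-18) ~> 2262-07-18
# roll(n: -107) ~> 2262-04-02
# dayname() ~> Wednesday


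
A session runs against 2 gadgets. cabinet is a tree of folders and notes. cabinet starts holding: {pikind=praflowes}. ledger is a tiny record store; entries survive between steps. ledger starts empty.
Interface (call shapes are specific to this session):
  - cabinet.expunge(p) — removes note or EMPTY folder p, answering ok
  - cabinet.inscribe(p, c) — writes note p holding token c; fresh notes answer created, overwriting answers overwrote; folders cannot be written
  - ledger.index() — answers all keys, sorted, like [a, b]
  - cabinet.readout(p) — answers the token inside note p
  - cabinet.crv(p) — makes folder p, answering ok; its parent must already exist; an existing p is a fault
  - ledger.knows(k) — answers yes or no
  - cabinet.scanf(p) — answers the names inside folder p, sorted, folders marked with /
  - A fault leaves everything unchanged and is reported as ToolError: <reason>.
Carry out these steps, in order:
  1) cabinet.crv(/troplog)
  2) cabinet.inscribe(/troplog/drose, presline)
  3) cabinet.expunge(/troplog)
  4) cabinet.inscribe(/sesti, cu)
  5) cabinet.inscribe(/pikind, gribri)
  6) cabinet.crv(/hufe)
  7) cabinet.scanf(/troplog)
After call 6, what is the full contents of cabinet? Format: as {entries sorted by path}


==> crv(p='/troplog')
<== ok
==> inscribe(p='/troplog/drose', c='presline')
<== created
==> expunge(p='/troplog')
<== ToolError: not empty
==> inscribe(p='/sesti', c='cu')
<== created
==> inscribe(p='/pikind', c='gribri')
<== overwrote
==> crv(p='/hufe')
<== ok
==> scanf(p='/troplog')
<== [drose]

Answer: {hufe/, pikind=gribri, sesti=cu, troplog/, troplog/drose=presline}


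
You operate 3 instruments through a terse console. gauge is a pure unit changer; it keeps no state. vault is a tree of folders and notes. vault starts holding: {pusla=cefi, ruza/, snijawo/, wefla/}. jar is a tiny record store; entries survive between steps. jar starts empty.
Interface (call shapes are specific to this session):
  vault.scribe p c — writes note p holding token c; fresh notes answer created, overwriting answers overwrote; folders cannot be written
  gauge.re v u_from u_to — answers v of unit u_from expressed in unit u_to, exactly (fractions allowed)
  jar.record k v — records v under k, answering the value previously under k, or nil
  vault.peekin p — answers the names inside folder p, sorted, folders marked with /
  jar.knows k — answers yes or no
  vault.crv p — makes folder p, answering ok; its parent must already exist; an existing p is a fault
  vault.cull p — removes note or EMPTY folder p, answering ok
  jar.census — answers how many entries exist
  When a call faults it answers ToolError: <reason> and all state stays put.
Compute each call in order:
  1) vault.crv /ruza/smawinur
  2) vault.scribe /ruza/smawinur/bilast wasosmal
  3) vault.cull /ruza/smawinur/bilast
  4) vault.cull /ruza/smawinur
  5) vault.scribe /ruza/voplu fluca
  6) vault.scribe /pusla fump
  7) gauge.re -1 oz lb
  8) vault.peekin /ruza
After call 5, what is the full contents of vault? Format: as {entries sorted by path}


Answer: {pusla=cefi, ruza/, ruza/voplu=fluca, snijawo/, wefla/}

Derivation:
>> vault.crv(p: /ruza/smawinur)
<< ok
>> vault.scribe(p: /ruza/smawinur/bilast, c: wasosmal)
<< created
>> vault.cull(p: /ruza/smawinur/bilast)
<< ok
>> vault.cull(p: /ruza/smawinur)
<< ok
>> vault.scribe(p: /ruza/voplu, c: fluca)
<< created
>> vault.scribe(p: /pusla, c: fump)
<< overwrote
>> gauge.re(v: -1, u_from: oz, u_to: lb)
<< -1/16
>> vault.peekin(p: /ruza)
<< [voplu]


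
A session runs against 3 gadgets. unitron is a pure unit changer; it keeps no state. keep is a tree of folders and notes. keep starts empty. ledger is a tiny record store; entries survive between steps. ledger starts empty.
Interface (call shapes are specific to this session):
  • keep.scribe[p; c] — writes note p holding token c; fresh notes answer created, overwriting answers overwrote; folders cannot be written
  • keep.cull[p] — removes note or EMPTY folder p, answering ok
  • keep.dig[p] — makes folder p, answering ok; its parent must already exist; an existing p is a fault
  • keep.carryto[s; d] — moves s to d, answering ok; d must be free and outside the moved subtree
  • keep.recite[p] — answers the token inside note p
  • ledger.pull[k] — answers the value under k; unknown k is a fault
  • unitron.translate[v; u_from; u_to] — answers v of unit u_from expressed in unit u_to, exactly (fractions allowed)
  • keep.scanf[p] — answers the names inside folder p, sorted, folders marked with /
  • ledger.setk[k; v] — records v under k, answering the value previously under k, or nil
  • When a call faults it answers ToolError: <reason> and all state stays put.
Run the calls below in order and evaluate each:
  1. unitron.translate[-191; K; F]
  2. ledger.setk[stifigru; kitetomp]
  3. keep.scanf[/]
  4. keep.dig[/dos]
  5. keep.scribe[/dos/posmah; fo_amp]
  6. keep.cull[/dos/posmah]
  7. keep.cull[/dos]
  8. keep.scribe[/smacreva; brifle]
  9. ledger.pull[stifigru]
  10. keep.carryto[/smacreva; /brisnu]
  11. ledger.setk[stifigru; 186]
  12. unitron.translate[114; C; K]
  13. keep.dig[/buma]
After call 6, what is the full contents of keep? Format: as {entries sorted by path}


Answer: {dos/}

Derivation:
>> unitron.translate(v=-191, u_from=K, u_to=F)
<< -80347/100
>> ledger.setk(k=stifigru, v=kitetomp)
<< nil
>> keep.scanf(p=/)
<< []
>> keep.dig(p=/dos)
<< ok
>> keep.scribe(p=/dos/posmah, c=fo_amp)
<< created
>> keep.cull(p=/dos/posmah)
<< ok
>> keep.cull(p=/dos)
<< ok
>> keep.scribe(p=/smacreva, c=brifle)
<< created
>> ledger.pull(k=stifigru)
<< kitetomp
>> keep.carryto(s=/smacreva, d=/brisnu)
<< ok
>> ledger.setk(k=stifigru, v=186)
<< kitetomp
>> unitron.translate(v=114, u_from=C, u_to=K)
<< 7743/20
>> keep.dig(p=/buma)
<< ok


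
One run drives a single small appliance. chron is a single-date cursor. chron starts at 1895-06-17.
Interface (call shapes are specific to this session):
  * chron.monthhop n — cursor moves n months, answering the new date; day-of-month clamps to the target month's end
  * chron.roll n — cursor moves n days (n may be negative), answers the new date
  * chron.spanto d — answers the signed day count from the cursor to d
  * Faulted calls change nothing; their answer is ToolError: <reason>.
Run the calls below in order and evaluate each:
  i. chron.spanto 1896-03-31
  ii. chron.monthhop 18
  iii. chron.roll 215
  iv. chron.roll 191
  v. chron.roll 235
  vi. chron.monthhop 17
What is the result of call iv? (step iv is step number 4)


[in] chron.spanto 1896-03-31
[out] 288
[in] chron.monthhop 18
[out] 1896-12-17
[in] chron.roll 215
[out] 1897-07-20
[in] chron.roll 191
[out] 1898-01-27
[in] chron.roll 235
[out] 1898-09-19
[in] chron.monthhop 17
[out] 1900-02-19

Answer: 1898-01-27


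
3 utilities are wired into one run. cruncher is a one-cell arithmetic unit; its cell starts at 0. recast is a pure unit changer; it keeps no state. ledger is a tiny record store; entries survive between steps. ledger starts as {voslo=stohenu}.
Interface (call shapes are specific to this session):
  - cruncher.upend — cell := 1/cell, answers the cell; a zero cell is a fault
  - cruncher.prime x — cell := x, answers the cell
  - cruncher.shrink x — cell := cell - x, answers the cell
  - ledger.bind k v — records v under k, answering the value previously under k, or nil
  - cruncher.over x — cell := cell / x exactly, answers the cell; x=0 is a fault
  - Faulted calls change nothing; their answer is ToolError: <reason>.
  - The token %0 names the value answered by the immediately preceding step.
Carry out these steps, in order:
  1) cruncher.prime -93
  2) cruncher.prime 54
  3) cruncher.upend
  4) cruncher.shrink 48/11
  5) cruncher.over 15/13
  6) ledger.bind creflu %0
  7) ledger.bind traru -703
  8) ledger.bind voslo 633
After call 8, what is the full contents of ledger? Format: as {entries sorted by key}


Answer: {creflu=-33553/8910, traru=-703, voslo=633}

Derivation:
# cruncher.prime(x=-93) ~> -93
# cruncher.prime(x=54) ~> 54
# cruncher.upend() ~> 1/54
# cruncher.shrink(x=48/11) ~> -2581/594
# cruncher.over(x=15/13) ~> -33553/8910
# ledger.bind(k=creflu, v=%0) ~> nil
# ledger.bind(k=traru, v=-703) ~> nil
# ledger.bind(k=voslo, v=633) ~> stohenu


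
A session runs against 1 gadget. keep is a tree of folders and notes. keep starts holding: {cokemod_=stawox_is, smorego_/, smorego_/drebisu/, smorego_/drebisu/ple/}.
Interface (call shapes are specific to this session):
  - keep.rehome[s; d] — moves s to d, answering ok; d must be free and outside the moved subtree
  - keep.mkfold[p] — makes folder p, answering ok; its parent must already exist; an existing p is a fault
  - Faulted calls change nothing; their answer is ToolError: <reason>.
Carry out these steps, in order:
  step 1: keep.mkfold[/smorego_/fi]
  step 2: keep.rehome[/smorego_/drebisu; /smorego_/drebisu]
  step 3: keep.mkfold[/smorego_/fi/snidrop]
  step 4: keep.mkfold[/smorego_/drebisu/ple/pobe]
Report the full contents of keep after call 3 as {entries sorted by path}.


Answer: {cokemod_=stawox_is, smorego_/, smorego_/drebisu/, smorego_/drebisu/ple/, smorego_/fi/, smorego_/fi/snidrop/}

Derivation:
Step: keep.mkfold[p→/smorego_/fi]
Result: ok
Step: keep.rehome[s→/smorego_/drebisu; d→/smorego_/drebisu]
Result: ToolError: exists
Step: keep.mkfold[p→/smorego_/fi/snidrop]
Result: ok
Step: keep.mkfold[p→/smorego_/drebisu/ple/pobe]
Result: ok


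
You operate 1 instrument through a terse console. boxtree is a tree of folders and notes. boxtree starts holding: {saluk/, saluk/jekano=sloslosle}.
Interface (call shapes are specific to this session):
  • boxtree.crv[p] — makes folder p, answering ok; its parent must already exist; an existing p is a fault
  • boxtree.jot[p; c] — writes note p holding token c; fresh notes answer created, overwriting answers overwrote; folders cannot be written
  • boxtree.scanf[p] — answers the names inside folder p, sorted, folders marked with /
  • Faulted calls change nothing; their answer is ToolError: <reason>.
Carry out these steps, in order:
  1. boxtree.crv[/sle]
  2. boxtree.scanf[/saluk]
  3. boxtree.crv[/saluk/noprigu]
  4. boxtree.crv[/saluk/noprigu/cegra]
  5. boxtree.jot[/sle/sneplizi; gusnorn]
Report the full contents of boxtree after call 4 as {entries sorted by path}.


# boxtree.crv(p=/sle) ~> ok
# boxtree.scanf(p=/saluk) ~> [jekano]
# boxtree.crv(p=/saluk/noprigu) ~> ok
# boxtree.crv(p=/saluk/noprigu/cegra) ~> ok
# boxtree.jot(p=/sle/sneplizi, c=gusnorn) ~> created

Answer: {saluk/, saluk/jekano=sloslosle, saluk/noprigu/, saluk/noprigu/cegra/, sle/}


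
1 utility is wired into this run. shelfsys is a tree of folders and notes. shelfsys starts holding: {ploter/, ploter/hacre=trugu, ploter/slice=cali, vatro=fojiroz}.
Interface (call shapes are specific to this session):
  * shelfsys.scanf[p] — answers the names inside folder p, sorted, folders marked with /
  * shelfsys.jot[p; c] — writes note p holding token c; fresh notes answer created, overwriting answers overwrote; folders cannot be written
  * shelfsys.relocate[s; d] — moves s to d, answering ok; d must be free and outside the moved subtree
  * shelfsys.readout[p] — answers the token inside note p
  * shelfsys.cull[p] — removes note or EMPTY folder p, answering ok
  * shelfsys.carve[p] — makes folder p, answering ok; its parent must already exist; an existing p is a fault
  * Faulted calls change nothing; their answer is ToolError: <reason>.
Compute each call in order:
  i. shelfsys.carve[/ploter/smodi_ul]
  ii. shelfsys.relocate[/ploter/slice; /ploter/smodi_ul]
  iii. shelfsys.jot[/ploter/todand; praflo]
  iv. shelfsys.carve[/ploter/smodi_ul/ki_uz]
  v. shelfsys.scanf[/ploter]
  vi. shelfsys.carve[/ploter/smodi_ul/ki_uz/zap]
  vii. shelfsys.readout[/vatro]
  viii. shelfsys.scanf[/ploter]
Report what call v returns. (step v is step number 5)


Answer: [hacre, slice, smodi_ul/, todand]

Derivation:
·→ carve(p='/ploter/smodi_ul')
·← ok
·→ relocate(s='/ploter/slice', d='/ploter/smodi_ul')
·← ToolError: exists
·→ jot(p='/ploter/todand', c='praflo')
·← created
·→ carve(p='/ploter/smodi_ul/ki_uz')
·← ok
·→ scanf(p='/ploter')
·← [hacre, slice, smodi_ul/, todand]
·→ carve(p='/ploter/smodi_ul/ki_uz/zap')
·← ok
·→ readout(p='/vatro')
·← fojiroz
·→ scanf(p='/ploter')
·← [hacre, slice, smodi_ul/, todand]


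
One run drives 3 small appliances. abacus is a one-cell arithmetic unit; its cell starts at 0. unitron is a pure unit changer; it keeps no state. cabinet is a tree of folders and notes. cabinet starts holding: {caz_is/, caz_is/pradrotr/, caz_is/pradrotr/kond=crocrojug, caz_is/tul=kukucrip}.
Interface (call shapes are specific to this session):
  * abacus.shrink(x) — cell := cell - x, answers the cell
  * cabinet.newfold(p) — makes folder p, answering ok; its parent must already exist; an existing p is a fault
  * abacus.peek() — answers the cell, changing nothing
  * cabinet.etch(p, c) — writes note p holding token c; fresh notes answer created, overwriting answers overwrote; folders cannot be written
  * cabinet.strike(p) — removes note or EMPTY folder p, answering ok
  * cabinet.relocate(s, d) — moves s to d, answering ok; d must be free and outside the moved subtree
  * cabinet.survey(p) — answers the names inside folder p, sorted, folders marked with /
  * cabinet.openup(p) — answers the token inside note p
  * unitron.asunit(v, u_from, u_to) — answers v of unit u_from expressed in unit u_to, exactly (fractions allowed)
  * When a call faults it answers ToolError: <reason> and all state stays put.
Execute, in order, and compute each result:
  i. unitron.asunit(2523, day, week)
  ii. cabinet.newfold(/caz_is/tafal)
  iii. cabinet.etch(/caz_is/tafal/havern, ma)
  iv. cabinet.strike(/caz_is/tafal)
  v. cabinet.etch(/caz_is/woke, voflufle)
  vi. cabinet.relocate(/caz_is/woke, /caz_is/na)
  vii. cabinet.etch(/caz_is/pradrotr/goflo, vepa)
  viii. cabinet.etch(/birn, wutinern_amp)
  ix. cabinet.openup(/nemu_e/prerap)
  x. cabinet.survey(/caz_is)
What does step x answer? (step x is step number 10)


Answer: [na, pradrotr/, tafal/, tul]

Derivation:
% 1. asunit(v='2523', u_from='day', u_to='week') ~> 2523/7
% 2. newfold(p='/caz_is/tafal') ~> ok
% 3. etch(p='/caz_is/tafal/havern', c='ma') ~> created
% 4. strike(p='/caz_is/tafal') ~> ToolError: not empty
% 5. etch(p='/caz_is/woke', c='voflufle') ~> created
% 6. relocate(s='/caz_is/woke', d='/caz_is/na') ~> ok
% 7. etch(p='/caz_is/pradrotr/goflo', c='vepa') ~> created
% 8. etch(p='/birn', c='wutinern_amp') ~> created
% 9. openup(p='/nemu_e/prerap') ~> ToolError: not found
% 10. survey(p='/caz_is') ~> [na, pradrotr/, tafal/, tul]
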